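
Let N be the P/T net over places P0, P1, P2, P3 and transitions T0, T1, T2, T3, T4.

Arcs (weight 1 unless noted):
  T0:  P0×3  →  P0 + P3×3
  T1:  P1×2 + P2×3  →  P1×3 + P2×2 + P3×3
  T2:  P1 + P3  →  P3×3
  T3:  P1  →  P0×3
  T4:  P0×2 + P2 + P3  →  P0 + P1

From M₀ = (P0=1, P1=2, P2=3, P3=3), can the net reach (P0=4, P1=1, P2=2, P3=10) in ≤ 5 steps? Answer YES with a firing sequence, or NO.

NO — not reachable within 5 firings

depth 0: 1 marking
depth 1: 4 markings reached so far
depth 2: 11 markings reached so far
depth 3: 22 markings reached so far
depth 4: 41 markings reached so far
depth 5: 63 markings reached so far
target is not among the 63 markings reachable within 5 steps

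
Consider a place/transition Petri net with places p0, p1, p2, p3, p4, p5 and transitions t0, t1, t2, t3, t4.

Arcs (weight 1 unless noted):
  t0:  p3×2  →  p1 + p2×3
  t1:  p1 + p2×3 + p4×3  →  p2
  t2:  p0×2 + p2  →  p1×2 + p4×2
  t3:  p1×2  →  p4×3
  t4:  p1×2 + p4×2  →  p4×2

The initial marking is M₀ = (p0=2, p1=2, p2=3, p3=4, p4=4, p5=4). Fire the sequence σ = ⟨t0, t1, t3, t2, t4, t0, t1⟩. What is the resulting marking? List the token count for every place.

step 1: fire t0:  (p0=2, p1=2, p2=3, p3=4, p4=4, p5=4) → (p0=2, p1=3, p2=6, p3=2, p4=4, p5=4)
step 2: fire t1:  (p0=2, p1=3, p2=6, p3=2, p4=4, p5=4) → (p0=2, p1=2, p2=4, p3=2, p4=1, p5=4)
step 3: fire t3:  (p0=2, p1=2, p2=4, p3=2, p4=1, p5=4) → (p0=2, p1=0, p2=4, p3=2, p4=4, p5=4)
step 4: fire t2:  (p0=2, p1=0, p2=4, p3=2, p4=4, p5=4) → (p0=0, p1=2, p2=3, p3=2, p4=6, p5=4)
step 5: fire t4:  (p0=0, p1=2, p2=3, p3=2, p4=6, p5=4) → (p0=0, p1=0, p2=3, p3=2, p4=6, p5=4)
step 6: fire t0:  (p0=0, p1=0, p2=3, p3=2, p4=6, p5=4) → (p0=0, p1=1, p2=6, p3=0, p4=6, p5=4)
step 7: fire t1:  (p0=0, p1=1, p2=6, p3=0, p4=6, p5=4) → (p0=0, p1=0, p2=4, p3=0, p4=3, p5=4)

(p0=0, p1=0, p2=4, p3=0, p4=3, p5=4)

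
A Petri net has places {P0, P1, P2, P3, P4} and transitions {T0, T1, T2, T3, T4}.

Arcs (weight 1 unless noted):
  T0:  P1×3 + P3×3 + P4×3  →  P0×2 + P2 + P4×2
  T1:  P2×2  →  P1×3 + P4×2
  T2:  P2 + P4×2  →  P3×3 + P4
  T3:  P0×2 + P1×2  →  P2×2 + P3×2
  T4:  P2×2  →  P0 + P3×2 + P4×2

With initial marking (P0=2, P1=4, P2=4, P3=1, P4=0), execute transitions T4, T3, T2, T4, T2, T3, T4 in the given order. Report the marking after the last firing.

(P0=1, P1=0, P2=0, P3=17, P4=4)

step 1: fire T4:  (P0=2, P1=4, P2=4, P3=1, P4=0) → (P0=3, P1=4, P2=2, P3=3, P4=2)
step 2: fire T3:  (P0=3, P1=4, P2=2, P3=3, P4=2) → (P0=1, P1=2, P2=4, P3=5, P4=2)
step 3: fire T2:  (P0=1, P1=2, P2=4, P3=5, P4=2) → (P0=1, P1=2, P2=3, P3=8, P4=1)
step 4: fire T4:  (P0=1, P1=2, P2=3, P3=8, P4=1) → (P0=2, P1=2, P2=1, P3=10, P4=3)
step 5: fire T2:  (P0=2, P1=2, P2=1, P3=10, P4=3) → (P0=2, P1=2, P2=0, P3=13, P4=2)
step 6: fire T3:  (P0=2, P1=2, P2=0, P3=13, P4=2) → (P0=0, P1=0, P2=2, P3=15, P4=2)
step 7: fire T4:  (P0=0, P1=0, P2=2, P3=15, P4=2) → (P0=1, P1=0, P2=0, P3=17, P4=4)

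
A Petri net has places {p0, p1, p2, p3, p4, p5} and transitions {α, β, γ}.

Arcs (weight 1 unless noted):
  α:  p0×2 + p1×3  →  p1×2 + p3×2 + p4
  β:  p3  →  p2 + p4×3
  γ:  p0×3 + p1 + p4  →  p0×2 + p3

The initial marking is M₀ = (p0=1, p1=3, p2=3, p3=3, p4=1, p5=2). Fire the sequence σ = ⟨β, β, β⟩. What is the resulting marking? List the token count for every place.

step 1: fire β:  (p0=1, p1=3, p2=3, p3=3, p4=1, p5=2) → (p0=1, p1=3, p2=4, p3=2, p4=4, p5=2)
step 2: fire β:  (p0=1, p1=3, p2=4, p3=2, p4=4, p5=2) → (p0=1, p1=3, p2=5, p3=1, p4=7, p5=2)
step 3: fire β:  (p0=1, p1=3, p2=5, p3=1, p4=7, p5=2) → (p0=1, p1=3, p2=6, p3=0, p4=10, p5=2)

(p0=1, p1=3, p2=6, p3=0, p4=10, p5=2)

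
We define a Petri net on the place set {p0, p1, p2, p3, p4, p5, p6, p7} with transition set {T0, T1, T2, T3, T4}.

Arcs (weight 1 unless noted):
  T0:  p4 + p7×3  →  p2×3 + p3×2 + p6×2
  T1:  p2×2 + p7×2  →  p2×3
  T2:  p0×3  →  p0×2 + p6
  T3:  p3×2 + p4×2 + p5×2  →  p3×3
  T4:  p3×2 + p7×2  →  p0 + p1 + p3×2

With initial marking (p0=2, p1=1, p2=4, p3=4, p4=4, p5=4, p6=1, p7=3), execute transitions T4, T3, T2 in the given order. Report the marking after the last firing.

step 1: fire T4:  (p0=2, p1=1, p2=4, p3=4, p4=4, p5=4, p6=1, p7=3) → (p0=3, p1=2, p2=4, p3=4, p4=4, p5=4, p6=1, p7=1)
step 2: fire T3:  (p0=3, p1=2, p2=4, p3=4, p4=4, p5=4, p6=1, p7=1) → (p0=3, p1=2, p2=4, p3=5, p4=2, p5=2, p6=1, p7=1)
step 3: fire T2:  (p0=3, p1=2, p2=4, p3=5, p4=2, p5=2, p6=1, p7=1) → (p0=2, p1=2, p2=4, p3=5, p4=2, p5=2, p6=2, p7=1)

(p0=2, p1=2, p2=4, p3=5, p4=2, p5=2, p6=2, p7=1)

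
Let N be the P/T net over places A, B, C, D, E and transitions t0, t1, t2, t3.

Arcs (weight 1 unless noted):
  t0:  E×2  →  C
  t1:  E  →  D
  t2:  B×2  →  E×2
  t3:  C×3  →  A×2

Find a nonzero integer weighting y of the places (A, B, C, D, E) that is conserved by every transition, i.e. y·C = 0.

y = (A:3, B:1, C:2, D:1, E:1)

Incidence matrix C (rows=places, cols=transitions):
       t0   t1   t2   t3
    A   0    0    0    2
    B   0    0   -2    0
    C   1    0    0   -3
    D   0    1    0    0
    E  -2   -1    2    0

Candidate y = [3, 1, 2, 1, 1]; check y·C column-wise:
  col t0: 3·0 + 1·0 + 2·1 + 1·0 + 1·-2 = 0
  col t1: 3·0 + 1·0 + 2·0 + 1·1 + 1·-1 = 0
  col t2: 3·0 + 1·-2 + 2·0 + 1·0 + 1·2 = 0
  col t3: 3·2 + 1·0 + 2·-3 + 1·0 + 1·0 = 0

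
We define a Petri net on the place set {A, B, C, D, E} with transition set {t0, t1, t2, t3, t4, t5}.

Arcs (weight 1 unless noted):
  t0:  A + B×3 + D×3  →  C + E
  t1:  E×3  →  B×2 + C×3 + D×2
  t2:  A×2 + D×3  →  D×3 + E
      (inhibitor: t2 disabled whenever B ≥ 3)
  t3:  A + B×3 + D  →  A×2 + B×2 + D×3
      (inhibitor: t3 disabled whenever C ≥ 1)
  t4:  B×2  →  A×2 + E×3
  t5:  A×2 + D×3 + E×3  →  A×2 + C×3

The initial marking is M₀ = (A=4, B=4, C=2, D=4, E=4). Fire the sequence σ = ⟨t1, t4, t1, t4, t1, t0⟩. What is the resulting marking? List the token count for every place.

step 1: fire t1:  (A=4, B=4, C=2, D=4, E=4) → (A=4, B=6, C=5, D=6, E=1)
step 2: fire t4:  (A=4, B=6, C=5, D=6, E=1) → (A=6, B=4, C=5, D=6, E=4)
step 3: fire t1:  (A=6, B=4, C=5, D=6, E=4) → (A=6, B=6, C=8, D=8, E=1)
step 4: fire t4:  (A=6, B=6, C=8, D=8, E=1) → (A=8, B=4, C=8, D=8, E=4)
step 5: fire t1:  (A=8, B=4, C=8, D=8, E=4) → (A=8, B=6, C=11, D=10, E=1)
step 6: fire t0:  (A=8, B=6, C=11, D=10, E=1) → (A=7, B=3, C=12, D=7, E=2)

(A=7, B=3, C=12, D=7, E=2)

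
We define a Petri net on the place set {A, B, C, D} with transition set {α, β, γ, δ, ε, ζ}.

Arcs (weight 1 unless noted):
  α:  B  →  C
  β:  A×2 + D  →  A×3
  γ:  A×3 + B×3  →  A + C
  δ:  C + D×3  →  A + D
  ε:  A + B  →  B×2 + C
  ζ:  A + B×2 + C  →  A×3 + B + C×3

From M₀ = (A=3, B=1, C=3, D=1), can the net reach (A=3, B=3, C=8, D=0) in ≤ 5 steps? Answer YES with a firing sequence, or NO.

step 1: fire β:  (A=3, B=1, C=3, D=1) → (A=4, B=1, C=3, D=0)
step 2: fire ε:  (A=4, B=1, C=3, D=0) → (A=3, B=2, C=4, D=0)
step 3: fire ε:  (A=3, B=2, C=4, D=0) → (A=2, B=3, C=5, D=0)
step 4: fire ε:  (A=2, B=3, C=5, D=0) → (A=1, B=4, C=6, D=0)
step 5: fire ζ:  (A=1, B=4, C=6, D=0) → (A=3, B=3, C=8, D=0)

YES — reachable via ⟨β, ε, ε, ε, ζ⟩ (5 firings)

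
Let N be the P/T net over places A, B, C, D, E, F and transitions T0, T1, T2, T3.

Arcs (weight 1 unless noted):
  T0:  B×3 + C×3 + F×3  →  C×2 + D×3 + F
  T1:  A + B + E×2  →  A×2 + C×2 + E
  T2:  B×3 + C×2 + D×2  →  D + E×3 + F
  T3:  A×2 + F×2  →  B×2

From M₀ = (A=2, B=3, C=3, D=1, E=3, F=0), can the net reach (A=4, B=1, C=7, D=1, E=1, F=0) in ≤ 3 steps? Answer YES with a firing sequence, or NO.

step 1: fire T1:  (A=2, B=3, C=3, D=1, E=3, F=0) → (A=3, B=2, C=5, D=1, E=2, F=0)
step 2: fire T1:  (A=3, B=2, C=5, D=1, E=2, F=0) → (A=4, B=1, C=7, D=1, E=1, F=0)

YES — reachable via ⟨T1, T1⟩ (2 firings)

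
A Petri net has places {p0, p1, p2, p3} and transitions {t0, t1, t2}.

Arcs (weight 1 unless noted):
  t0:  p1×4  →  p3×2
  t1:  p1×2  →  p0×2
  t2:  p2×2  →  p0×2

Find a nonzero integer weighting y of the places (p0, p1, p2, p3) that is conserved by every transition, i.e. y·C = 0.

Incidence matrix C (rows=places, cols=transitions):
       t0   t1   t2
   p0   0    2    2
   p1  -4   -2    0
   p2   0    0   -2
   p3   2    0    0

Candidate y = [1, 1, 1, 2]; check y·C column-wise:
  col t0: 1·0 + 1·-4 + 1·0 + 2·2 = 0
  col t1: 1·2 + 1·-2 + 1·0 + 2·0 = 0
  col t2: 1·2 + 1·0 + 1·-2 + 2·0 = 0

y = (p0:1, p1:1, p2:1, p3:2)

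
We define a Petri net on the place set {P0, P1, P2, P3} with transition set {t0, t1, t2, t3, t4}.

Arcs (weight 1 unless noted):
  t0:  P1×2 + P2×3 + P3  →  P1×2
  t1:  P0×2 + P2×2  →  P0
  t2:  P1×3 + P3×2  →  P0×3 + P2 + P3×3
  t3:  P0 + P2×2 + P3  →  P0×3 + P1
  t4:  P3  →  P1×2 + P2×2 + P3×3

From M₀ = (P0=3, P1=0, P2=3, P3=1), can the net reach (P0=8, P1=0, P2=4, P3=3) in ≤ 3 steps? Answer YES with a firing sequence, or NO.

YES — reachable via ⟨t4, t3, t2⟩ (3 firings)

step 1: fire t4:  (P0=3, P1=0, P2=3, P3=1) → (P0=3, P1=2, P2=5, P3=3)
step 2: fire t3:  (P0=3, P1=2, P2=5, P3=3) → (P0=5, P1=3, P2=3, P3=2)
step 3: fire t2:  (P0=5, P1=3, P2=3, P3=2) → (P0=8, P1=0, P2=4, P3=3)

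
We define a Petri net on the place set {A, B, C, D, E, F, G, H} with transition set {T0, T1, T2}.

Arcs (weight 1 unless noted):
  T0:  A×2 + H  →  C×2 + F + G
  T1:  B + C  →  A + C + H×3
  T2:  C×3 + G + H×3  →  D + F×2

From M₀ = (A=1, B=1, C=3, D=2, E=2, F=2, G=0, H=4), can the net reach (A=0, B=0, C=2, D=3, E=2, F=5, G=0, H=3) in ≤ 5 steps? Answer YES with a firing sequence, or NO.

YES — reachable via ⟨T1, T0, T2⟩ (3 firings)

step 1: fire T1:  (A=1, B=1, C=3, D=2, E=2, F=2, G=0, H=4) → (A=2, B=0, C=3, D=2, E=2, F=2, G=0, H=7)
step 2: fire T0:  (A=2, B=0, C=3, D=2, E=2, F=2, G=0, H=7) → (A=0, B=0, C=5, D=2, E=2, F=3, G=1, H=6)
step 3: fire T2:  (A=0, B=0, C=5, D=2, E=2, F=3, G=1, H=6) → (A=0, B=0, C=2, D=3, E=2, F=5, G=0, H=3)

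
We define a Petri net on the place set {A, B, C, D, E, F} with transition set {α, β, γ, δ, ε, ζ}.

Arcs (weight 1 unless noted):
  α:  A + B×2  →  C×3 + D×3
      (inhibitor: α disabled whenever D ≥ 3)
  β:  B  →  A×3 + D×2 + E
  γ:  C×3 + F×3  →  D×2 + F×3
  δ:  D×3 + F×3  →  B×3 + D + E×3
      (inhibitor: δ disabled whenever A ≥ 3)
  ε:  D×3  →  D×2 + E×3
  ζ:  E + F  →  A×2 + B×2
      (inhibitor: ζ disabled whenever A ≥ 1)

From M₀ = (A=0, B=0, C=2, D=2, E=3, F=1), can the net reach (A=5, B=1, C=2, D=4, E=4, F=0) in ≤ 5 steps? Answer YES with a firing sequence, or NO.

depth 0: 1 marking
depth 1: 2 markings reached so far
depth 2: 4 markings reached so far
depth 3: 7 markings reached so far
depth 4: 10 markings reached so far
depth 5: 12 markings reached so far
target is not among the 12 markings reachable within 5 steps

NO — not reachable within 5 firings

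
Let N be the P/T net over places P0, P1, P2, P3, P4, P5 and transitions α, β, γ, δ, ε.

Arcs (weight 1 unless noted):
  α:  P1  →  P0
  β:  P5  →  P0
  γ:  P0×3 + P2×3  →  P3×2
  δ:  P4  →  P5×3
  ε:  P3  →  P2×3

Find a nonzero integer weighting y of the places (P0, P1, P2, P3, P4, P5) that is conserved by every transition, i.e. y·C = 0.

Incidence matrix C (rows=places, cols=transitions):
        α    β    γ    δ    ε
   P0   1    1   -3    0    0
   P1  -1    0    0    0    0
   P2   0    0   -3    0    3
   P3   0    0    2    0   -1
   P4   0    0    0   -1    0
   P5   0   -1    0    3    0

Candidate y = [1, 1, 1, 3, 3, 1]; check y·C column-wise:
  col α: 1·1 + 1·-1 + 1·0 + 3·0 + 3·0 + 1·0 = 0
  col β: 1·1 + 1·0 + 1·0 + 3·0 + 3·0 + 1·-1 = 0
  col γ: 1·-3 + 1·0 + 1·-3 + 3·2 + 3·0 + 1·0 = 0
  col δ: 1·0 + 1·0 + 1·0 + 3·0 + 3·-1 + 1·3 = 0
  col ε: 1·0 + 1·0 + 1·3 + 3·-1 + 3·0 + 1·0 = 0

y = (P0:1, P1:1, P2:1, P3:3, P4:3, P5:1)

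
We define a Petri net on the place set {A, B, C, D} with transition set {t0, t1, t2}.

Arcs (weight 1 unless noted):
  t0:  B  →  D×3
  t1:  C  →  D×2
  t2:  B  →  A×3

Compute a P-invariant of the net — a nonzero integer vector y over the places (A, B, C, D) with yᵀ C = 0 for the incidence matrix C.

y = (A:1, B:3, C:2, D:1)

Incidence matrix C (rows=places, cols=transitions):
       t0   t1   t2
    A   0    0    3
    B  -1    0   -1
    C   0   -1    0
    D   3    2    0

Candidate y = [1, 3, 2, 1]; check y·C column-wise:
  col t0: 1·0 + 3·-1 + 2·0 + 1·3 = 0
  col t1: 1·0 + 3·0 + 2·-1 + 1·2 = 0
  col t2: 1·3 + 3·-1 + 2·0 + 1·0 = 0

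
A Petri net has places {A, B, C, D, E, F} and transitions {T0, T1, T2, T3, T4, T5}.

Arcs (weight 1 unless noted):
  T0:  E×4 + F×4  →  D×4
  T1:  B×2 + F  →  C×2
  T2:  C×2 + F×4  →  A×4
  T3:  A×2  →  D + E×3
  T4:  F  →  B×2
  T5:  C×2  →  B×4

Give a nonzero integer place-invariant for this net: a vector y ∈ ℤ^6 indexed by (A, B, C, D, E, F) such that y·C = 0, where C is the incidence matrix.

y = (A:3, B:1, C:2, D:3, E:1, F:2)

Incidence matrix C (rows=places, cols=transitions):
       T0   T1   T2   T3   T4   T5
    A   0    0    4   -2    0    0
    B   0   -2    0    0    2    4
    C   0    2   -2    0    0   -2
    D   4    0    0    1    0    0
    E  -4    0    0    3    0    0
    F  -4   -1   -4    0   -1    0

Candidate y = [3, 1, 2, 3, 1, 2]; check y·C column-wise:
  col T0: 3·0 + 1·0 + 2·0 + 3·4 + 1·-4 + 2·-4 = 0
  col T1: 3·0 + 1·-2 + 2·2 + 3·0 + 1·0 + 2·-1 = 0
  col T2: 3·4 + 1·0 + 2·-2 + 3·0 + 1·0 + 2·-4 = 0
  col T3: 3·-2 + 1·0 + 2·0 + 3·1 + 1·3 + 2·0 = 0
  col T4: 3·0 + 1·2 + 2·0 + 3·0 + 1·0 + 2·-1 = 0
  col T5: 3·0 + 1·4 + 2·-2 + 3·0 + 1·0 + 2·0 = 0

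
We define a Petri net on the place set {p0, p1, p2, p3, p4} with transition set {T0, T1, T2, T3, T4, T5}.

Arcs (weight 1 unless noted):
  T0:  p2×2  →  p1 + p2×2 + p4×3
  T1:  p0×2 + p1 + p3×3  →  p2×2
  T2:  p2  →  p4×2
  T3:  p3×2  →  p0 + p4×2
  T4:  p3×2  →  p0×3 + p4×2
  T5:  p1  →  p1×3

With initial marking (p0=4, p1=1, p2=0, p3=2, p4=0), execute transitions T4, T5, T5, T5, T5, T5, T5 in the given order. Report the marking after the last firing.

(p0=7, p1=13, p2=0, p3=0, p4=2)

step 1: fire T4:  (p0=4, p1=1, p2=0, p3=2, p4=0) → (p0=7, p1=1, p2=0, p3=0, p4=2)
step 2: fire T5:  (p0=7, p1=1, p2=0, p3=0, p4=2) → (p0=7, p1=3, p2=0, p3=0, p4=2)
step 3: fire T5:  (p0=7, p1=3, p2=0, p3=0, p4=2) → (p0=7, p1=5, p2=0, p3=0, p4=2)
step 4: fire T5:  (p0=7, p1=5, p2=0, p3=0, p4=2) → (p0=7, p1=7, p2=0, p3=0, p4=2)
step 5: fire T5:  (p0=7, p1=7, p2=0, p3=0, p4=2) → (p0=7, p1=9, p2=0, p3=0, p4=2)
step 6: fire T5:  (p0=7, p1=9, p2=0, p3=0, p4=2) → (p0=7, p1=11, p2=0, p3=0, p4=2)
step 7: fire T5:  (p0=7, p1=11, p2=0, p3=0, p4=2) → (p0=7, p1=13, p2=0, p3=0, p4=2)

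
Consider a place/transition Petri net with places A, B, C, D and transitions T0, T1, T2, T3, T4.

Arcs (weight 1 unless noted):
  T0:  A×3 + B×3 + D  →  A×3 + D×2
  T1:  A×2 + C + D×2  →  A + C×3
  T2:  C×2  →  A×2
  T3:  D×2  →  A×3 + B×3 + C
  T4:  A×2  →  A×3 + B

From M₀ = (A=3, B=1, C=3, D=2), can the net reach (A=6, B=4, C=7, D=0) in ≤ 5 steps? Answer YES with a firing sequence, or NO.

depth 0: 1 marking
depth 1: 5 markings reached so far
depth 2: 11 markings reached so far
depth 3: 20 markings reached so far
depth 4: 32 markings reached so far
depth 5: 47 markings reached so far
target is not among the 47 markings reachable within 5 steps

NO — not reachable within 5 firings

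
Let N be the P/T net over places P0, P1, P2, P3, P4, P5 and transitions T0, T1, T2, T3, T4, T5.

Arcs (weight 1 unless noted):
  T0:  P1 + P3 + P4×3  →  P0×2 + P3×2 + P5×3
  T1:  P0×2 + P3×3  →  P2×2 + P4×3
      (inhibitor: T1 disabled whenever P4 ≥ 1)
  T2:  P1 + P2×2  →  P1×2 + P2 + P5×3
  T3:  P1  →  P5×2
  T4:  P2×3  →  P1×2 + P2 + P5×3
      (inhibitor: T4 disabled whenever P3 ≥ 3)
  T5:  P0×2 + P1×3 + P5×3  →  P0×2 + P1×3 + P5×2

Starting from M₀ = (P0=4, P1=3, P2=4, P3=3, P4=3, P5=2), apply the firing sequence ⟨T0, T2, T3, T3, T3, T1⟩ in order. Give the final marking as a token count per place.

step 1: fire T0:  (P0=4, P1=3, P2=4, P3=3, P4=3, P5=2) → (P0=6, P1=2, P2=4, P3=4, P4=0, P5=5)
step 2: fire T2:  (P0=6, P1=2, P2=4, P3=4, P4=0, P5=5) → (P0=6, P1=3, P2=3, P3=4, P4=0, P5=8)
step 3: fire T3:  (P0=6, P1=3, P2=3, P3=4, P4=0, P5=8) → (P0=6, P1=2, P2=3, P3=4, P4=0, P5=10)
step 4: fire T3:  (P0=6, P1=2, P2=3, P3=4, P4=0, P5=10) → (P0=6, P1=1, P2=3, P3=4, P4=0, P5=12)
step 5: fire T3:  (P0=6, P1=1, P2=3, P3=4, P4=0, P5=12) → (P0=6, P1=0, P2=3, P3=4, P4=0, P5=14)
step 6: fire T1:  (P0=6, P1=0, P2=3, P3=4, P4=0, P5=14) → (P0=4, P1=0, P2=5, P3=1, P4=3, P5=14)

(P0=4, P1=0, P2=5, P3=1, P4=3, P5=14)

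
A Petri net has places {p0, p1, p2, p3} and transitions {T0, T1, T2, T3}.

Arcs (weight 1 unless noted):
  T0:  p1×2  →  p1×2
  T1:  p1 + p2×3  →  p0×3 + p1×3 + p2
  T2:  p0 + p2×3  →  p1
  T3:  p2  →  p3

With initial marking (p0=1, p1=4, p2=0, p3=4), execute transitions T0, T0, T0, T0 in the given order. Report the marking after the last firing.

(p0=1, p1=4, p2=0, p3=4)

step 1: fire T0:  (p0=1, p1=4, p2=0, p3=4) → (p0=1, p1=4, p2=0, p3=4)
step 2: fire T0:  (p0=1, p1=4, p2=0, p3=4) → (p0=1, p1=4, p2=0, p3=4)
step 3: fire T0:  (p0=1, p1=4, p2=0, p3=4) → (p0=1, p1=4, p2=0, p3=4)
step 4: fire T0:  (p0=1, p1=4, p2=0, p3=4) → (p0=1, p1=4, p2=0, p3=4)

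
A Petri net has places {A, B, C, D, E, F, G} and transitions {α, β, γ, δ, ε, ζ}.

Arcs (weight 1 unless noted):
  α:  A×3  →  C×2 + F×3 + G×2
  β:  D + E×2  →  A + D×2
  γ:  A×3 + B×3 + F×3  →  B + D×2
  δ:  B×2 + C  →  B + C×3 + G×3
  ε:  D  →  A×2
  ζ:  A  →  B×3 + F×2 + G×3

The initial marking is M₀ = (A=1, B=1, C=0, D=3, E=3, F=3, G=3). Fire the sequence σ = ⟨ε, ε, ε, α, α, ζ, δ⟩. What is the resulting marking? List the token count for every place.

(A=0, B=3, C=6, D=0, E=3, F=11, G=13)

step 1: fire ε:  (A=1, B=1, C=0, D=3, E=3, F=3, G=3) → (A=3, B=1, C=0, D=2, E=3, F=3, G=3)
step 2: fire ε:  (A=3, B=1, C=0, D=2, E=3, F=3, G=3) → (A=5, B=1, C=0, D=1, E=3, F=3, G=3)
step 3: fire ε:  (A=5, B=1, C=0, D=1, E=3, F=3, G=3) → (A=7, B=1, C=0, D=0, E=3, F=3, G=3)
step 4: fire α:  (A=7, B=1, C=0, D=0, E=3, F=3, G=3) → (A=4, B=1, C=2, D=0, E=3, F=6, G=5)
step 5: fire α:  (A=4, B=1, C=2, D=0, E=3, F=6, G=5) → (A=1, B=1, C=4, D=0, E=3, F=9, G=7)
step 6: fire ζ:  (A=1, B=1, C=4, D=0, E=3, F=9, G=7) → (A=0, B=4, C=4, D=0, E=3, F=11, G=10)
step 7: fire δ:  (A=0, B=4, C=4, D=0, E=3, F=11, G=10) → (A=0, B=3, C=6, D=0, E=3, F=11, G=13)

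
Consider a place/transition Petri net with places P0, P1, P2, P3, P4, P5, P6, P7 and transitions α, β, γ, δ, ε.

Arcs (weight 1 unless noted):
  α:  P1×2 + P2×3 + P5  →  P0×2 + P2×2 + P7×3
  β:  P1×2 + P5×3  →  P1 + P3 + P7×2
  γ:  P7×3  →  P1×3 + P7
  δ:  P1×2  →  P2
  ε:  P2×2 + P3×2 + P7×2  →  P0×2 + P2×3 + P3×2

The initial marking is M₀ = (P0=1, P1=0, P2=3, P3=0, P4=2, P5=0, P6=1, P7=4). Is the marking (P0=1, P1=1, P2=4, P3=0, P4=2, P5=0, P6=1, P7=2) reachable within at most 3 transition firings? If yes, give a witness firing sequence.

YES — reachable via ⟨γ, δ⟩ (2 firings)

step 1: fire γ:  (P0=1, P1=0, P2=3, P3=0, P4=2, P5=0, P6=1, P7=4) → (P0=1, P1=3, P2=3, P3=0, P4=2, P5=0, P6=1, P7=2)
step 2: fire δ:  (P0=1, P1=3, P2=3, P3=0, P4=2, P5=0, P6=1, P7=2) → (P0=1, P1=1, P2=4, P3=0, P4=2, P5=0, P6=1, P7=2)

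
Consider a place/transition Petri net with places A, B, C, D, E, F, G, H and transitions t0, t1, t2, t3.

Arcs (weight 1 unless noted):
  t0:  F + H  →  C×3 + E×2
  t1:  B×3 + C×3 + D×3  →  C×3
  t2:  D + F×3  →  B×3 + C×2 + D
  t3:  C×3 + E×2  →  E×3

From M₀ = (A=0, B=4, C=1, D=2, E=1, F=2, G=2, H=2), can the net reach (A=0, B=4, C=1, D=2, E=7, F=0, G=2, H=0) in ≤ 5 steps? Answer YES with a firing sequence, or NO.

step 1: fire t0:  (A=0, B=4, C=1, D=2, E=1, F=2, G=2, H=2) → (A=0, B=4, C=4, D=2, E=3, F=1, G=2, H=1)
step 2: fire t0:  (A=0, B=4, C=4, D=2, E=3, F=1, G=2, H=1) → (A=0, B=4, C=7, D=2, E=5, F=0, G=2, H=0)
step 3: fire t3:  (A=0, B=4, C=7, D=2, E=5, F=0, G=2, H=0) → (A=0, B=4, C=4, D=2, E=6, F=0, G=2, H=0)
step 4: fire t3:  (A=0, B=4, C=4, D=2, E=6, F=0, G=2, H=0) → (A=0, B=4, C=1, D=2, E=7, F=0, G=2, H=0)

YES — reachable via ⟨t0, t0, t3, t3⟩ (4 firings)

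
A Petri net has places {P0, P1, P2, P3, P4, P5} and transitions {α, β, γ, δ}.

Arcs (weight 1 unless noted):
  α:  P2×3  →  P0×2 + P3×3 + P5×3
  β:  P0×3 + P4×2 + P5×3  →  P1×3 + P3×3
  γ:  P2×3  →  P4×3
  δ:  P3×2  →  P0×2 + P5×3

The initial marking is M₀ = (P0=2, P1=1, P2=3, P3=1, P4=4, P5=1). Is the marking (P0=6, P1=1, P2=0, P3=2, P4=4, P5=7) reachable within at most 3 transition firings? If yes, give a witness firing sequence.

step 1: fire α:  (P0=2, P1=1, P2=3, P3=1, P4=4, P5=1) → (P0=4, P1=1, P2=0, P3=4, P4=4, P5=4)
step 2: fire δ:  (P0=4, P1=1, P2=0, P3=4, P4=4, P5=4) → (P0=6, P1=1, P2=0, P3=2, P4=4, P5=7)

YES — reachable via ⟨α, δ⟩ (2 firings)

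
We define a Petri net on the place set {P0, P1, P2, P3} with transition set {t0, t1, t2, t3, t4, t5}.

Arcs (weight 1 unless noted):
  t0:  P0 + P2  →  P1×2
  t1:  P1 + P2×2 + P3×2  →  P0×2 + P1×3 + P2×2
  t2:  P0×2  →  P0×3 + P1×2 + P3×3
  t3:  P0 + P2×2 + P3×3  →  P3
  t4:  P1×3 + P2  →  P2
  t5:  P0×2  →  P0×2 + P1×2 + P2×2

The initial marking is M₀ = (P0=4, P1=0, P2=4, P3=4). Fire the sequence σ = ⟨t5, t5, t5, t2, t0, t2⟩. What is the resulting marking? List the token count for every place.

(P0=5, P1=12, P2=9, P3=10)

step 1: fire t5:  (P0=4, P1=0, P2=4, P3=4) → (P0=4, P1=2, P2=6, P3=4)
step 2: fire t5:  (P0=4, P1=2, P2=6, P3=4) → (P0=4, P1=4, P2=8, P3=4)
step 3: fire t5:  (P0=4, P1=4, P2=8, P3=4) → (P0=4, P1=6, P2=10, P3=4)
step 4: fire t2:  (P0=4, P1=6, P2=10, P3=4) → (P0=5, P1=8, P2=10, P3=7)
step 5: fire t0:  (P0=5, P1=8, P2=10, P3=7) → (P0=4, P1=10, P2=9, P3=7)
step 6: fire t2:  (P0=4, P1=10, P2=9, P3=7) → (P0=5, P1=12, P2=9, P3=10)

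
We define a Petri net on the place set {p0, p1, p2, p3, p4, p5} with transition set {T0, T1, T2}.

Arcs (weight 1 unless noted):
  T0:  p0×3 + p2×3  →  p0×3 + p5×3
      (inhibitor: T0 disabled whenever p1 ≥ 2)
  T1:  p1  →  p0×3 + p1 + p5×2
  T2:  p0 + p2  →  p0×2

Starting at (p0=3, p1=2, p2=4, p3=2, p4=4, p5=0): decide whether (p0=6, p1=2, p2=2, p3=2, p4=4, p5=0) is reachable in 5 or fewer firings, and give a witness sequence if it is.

depth 0: 1 marking
depth 1: 3 markings reached so far
depth 2: 6 markings reached so far
depth 3: 10 markings reached so far
depth 4: 15 markings reached so far
depth 5: 20 markings reached so far
target is not among the 20 markings reachable within 5 steps

NO — not reachable within 5 firings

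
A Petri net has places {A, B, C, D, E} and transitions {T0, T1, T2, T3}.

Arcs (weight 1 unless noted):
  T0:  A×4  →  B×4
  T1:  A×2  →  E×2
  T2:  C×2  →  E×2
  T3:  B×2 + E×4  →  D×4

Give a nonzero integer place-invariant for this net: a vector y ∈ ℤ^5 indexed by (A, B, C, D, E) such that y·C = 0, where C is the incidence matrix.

Incidence matrix C (rows=places, cols=transitions):
       T0   T1   T2   T3
    A  -4   -2    0    0
    B   4    0    0   -2
    C   0    0   -2    0
    D   0    0    0    4
    E   0    2    2   -4

Candidate y = [2, 2, 2, 3, 2]; check y·C column-wise:
  col T0: 2·-4 + 2·4 + 2·0 + 3·0 + 2·0 = 0
  col T1: 2·-2 + 2·0 + 2·0 + 3·0 + 2·2 = 0
  col T2: 2·0 + 2·0 + 2·-2 + 3·0 + 2·2 = 0
  col T3: 2·0 + 2·-2 + 2·0 + 3·4 + 2·-4 = 0

y = (A:2, B:2, C:2, D:3, E:2)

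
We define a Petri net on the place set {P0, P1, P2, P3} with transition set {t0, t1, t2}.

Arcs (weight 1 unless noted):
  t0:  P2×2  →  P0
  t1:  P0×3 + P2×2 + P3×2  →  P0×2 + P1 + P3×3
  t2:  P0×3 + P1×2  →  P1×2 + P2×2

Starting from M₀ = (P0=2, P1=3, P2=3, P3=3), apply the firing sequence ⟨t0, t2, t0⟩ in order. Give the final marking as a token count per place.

(P0=1, P1=3, P2=1, P3=3)

step 1: fire t0:  (P0=2, P1=3, P2=3, P3=3) → (P0=3, P1=3, P2=1, P3=3)
step 2: fire t2:  (P0=3, P1=3, P2=1, P3=3) → (P0=0, P1=3, P2=3, P3=3)
step 3: fire t0:  (P0=0, P1=3, P2=3, P3=3) → (P0=1, P1=3, P2=1, P3=3)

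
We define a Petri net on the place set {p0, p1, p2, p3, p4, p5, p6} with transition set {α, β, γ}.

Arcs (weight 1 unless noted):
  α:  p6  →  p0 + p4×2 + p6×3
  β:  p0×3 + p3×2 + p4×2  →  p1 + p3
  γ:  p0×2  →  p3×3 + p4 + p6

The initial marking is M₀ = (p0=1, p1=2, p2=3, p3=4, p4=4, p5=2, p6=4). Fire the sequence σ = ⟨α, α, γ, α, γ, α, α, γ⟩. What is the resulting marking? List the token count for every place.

step 1: fire α:  (p0=1, p1=2, p2=3, p3=4, p4=4, p5=2, p6=4) → (p0=2, p1=2, p2=3, p3=4, p4=6, p5=2, p6=6)
step 2: fire α:  (p0=2, p1=2, p2=3, p3=4, p4=6, p5=2, p6=6) → (p0=3, p1=2, p2=3, p3=4, p4=8, p5=2, p6=8)
step 3: fire γ:  (p0=3, p1=2, p2=3, p3=4, p4=8, p5=2, p6=8) → (p0=1, p1=2, p2=3, p3=7, p4=9, p5=2, p6=9)
step 4: fire α:  (p0=1, p1=2, p2=3, p3=7, p4=9, p5=2, p6=9) → (p0=2, p1=2, p2=3, p3=7, p4=11, p5=2, p6=11)
step 5: fire γ:  (p0=2, p1=2, p2=3, p3=7, p4=11, p5=2, p6=11) → (p0=0, p1=2, p2=3, p3=10, p4=12, p5=2, p6=12)
step 6: fire α:  (p0=0, p1=2, p2=3, p3=10, p4=12, p5=2, p6=12) → (p0=1, p1=2, p2=3, p3=10, p4=14, p5=2, p6=14)
step 7: fire α:  (p0=1, p1=2, p2=3, p3=10, p4=14, p5=2, p6=14) → (p0=2, p1=2, p2=3, p3=10, p4=16, p5=2, p6=16)
step 8: fire γ:  (p0=2, p1=2, p2=3, p3=10, p4=16, p5=2, p6=16) → (p0=0, p1=2, p2=3, p3=13, p4=17, p5=2, p6=17)

(p0=0, p1=2, p2=3, p3=13, p4=17, p5=2, p6=17)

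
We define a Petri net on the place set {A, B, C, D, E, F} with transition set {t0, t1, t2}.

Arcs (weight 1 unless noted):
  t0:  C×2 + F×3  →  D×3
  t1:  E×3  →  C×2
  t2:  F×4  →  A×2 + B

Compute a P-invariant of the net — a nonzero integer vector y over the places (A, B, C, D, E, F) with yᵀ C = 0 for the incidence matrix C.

y = (A:1, B:-2, C:0, D:0, E:0, F:0)

Incidence matrix C (rows=places, cols=transitions):
       t0   t1   t2
    A   0    0    2
    B   0    0    1
    C  -2    2    0
    D   3    0    0
    E   0   -3    0
    F  -3    0   -4

Candidate y = [1, -2, 0, 0, 0, 0]; check y·C column-wise:
  col t0: 1·0 + -2·0 + 0·-2 + 0·3 + 0·-3 = 0
  col t1: 1·0 + -2·0 + 0·2 + 0·-3 = 0
  col t2: 1·2 + -2·1 + 0·-4 = 0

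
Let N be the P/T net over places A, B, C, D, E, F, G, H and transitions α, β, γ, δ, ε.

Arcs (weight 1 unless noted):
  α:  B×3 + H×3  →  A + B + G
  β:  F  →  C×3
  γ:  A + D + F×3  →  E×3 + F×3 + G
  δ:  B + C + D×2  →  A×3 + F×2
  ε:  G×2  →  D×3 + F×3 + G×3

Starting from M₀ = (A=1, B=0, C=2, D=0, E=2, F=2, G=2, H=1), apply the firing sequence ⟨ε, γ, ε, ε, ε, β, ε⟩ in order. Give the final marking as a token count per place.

(A=0, B=0, C=5, D=14, E=5, F=16, G=8, H=1)

step 1: fire ε:  (A=1, B=0, C=2, D=0, E=2, F=2, G=2, H=1) → (A=1, B=0, C=2, D=3, E=2, F=5, G=3, H=1)
step 2: fire γ:  (A=1, B=0, C=2, D=3, E=2, F=5, G=3, H=1) → (A=0, B=0, C=2, D=2, E=5, F=5, G=4, H=1)
step 3: fire ε:  (A=0, B=0, C=2, D=2, E=5, F=5, G=4, H=1) → (A=0, B=0, C=2, D=5, E=5, F=8, G=5, H=1)
step 4: fire ε:  (A=0, B=0, C=2, D=5, E=5, F=8, G=5, H=1) → (A=0, B=0, C=2, D=8, E=5, F=11, G=6, H=1)
step 5: fire ε:  (A=0, B=0, C=2, D=8, E=5, F=11, G=6, H=1) → (A=0, B=0, C=2, D=11, E=5, F=14, G=7, H=1)
step 6: fire β:  (A=0, B=0, C=2, D=11, E=5, F=14, G=7, H=1) → (A=0, B=0, C=5, D=11, E=5, F=13, G=7, H=1)
step 7: fire ε:  (A=0, B=0, C=5, D=11, E=5, F=13, G=7, H=1) → (A=0, B=0, C=5, D=14, E=5, F=16, G=8, H=1)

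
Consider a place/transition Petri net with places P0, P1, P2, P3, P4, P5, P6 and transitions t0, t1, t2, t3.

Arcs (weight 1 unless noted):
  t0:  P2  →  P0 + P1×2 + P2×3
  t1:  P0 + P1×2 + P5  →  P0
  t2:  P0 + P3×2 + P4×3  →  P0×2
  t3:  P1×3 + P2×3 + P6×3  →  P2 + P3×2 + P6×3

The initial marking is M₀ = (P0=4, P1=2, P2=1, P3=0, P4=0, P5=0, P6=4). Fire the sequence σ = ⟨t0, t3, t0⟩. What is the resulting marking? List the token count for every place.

(P0=6, P1=3, P2=3, P3=2, P4=0, P5=0, P6=4)

step 1: fire t0:  (P0=4, P1=2, P2=1, P3=0, P4=0, P5=0, P6=4) → (P0=5, P1=4, P2=3, P3=0, P4=0, P5=0, P6=4)
step 2: fire t3:  (P0=5, P1=4, P2=3, P3=0, P4=0, P5=0, P6=4) → (P0=5, P1=1, P2=1, P3=2, P4=0, P5=0, P6=4)
step 3: fire t0:  (P0=5, P1=1, P2=1, P3=2, P4=0, P5=0, P6=4) → (P0=6, P1=3, P2=3, P3=2, P4=0, P5=0, P6=4)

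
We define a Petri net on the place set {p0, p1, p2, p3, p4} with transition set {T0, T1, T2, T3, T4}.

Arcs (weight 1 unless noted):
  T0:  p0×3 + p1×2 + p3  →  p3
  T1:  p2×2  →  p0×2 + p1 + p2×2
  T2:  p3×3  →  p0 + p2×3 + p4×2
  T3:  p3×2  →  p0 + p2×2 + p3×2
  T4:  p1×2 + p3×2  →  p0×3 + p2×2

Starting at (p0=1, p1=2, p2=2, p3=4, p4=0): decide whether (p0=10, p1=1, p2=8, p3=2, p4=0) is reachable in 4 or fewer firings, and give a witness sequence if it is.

NO — not reachable within 4 firings

depth 0: 1 marking
depth 1: 5 markings reached so far
depth 2: 13 markings reached so far
depth 3: 28 markings reached so far
depth 4: 50 markings reached so far
target is not among the 50 markings reachable within 4 steps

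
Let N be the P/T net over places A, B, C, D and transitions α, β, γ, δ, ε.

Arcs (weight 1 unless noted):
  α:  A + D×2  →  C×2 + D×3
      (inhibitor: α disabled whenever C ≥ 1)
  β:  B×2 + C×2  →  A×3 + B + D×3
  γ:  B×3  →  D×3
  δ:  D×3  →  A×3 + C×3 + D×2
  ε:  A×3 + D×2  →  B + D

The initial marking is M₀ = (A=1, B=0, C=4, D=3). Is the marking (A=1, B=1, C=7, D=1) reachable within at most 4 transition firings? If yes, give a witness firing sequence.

YES — reachable via ⟨δ, ε⟩ (2 firings)

step 1: fire δ:  (A=1, B=0, C=4, D=3) → (A=4, B=0, C=7, D=2)
step 2: fire ε:  (A=4, B=0, C=7, D=2) → (A=1, B=1, C=7, D=1)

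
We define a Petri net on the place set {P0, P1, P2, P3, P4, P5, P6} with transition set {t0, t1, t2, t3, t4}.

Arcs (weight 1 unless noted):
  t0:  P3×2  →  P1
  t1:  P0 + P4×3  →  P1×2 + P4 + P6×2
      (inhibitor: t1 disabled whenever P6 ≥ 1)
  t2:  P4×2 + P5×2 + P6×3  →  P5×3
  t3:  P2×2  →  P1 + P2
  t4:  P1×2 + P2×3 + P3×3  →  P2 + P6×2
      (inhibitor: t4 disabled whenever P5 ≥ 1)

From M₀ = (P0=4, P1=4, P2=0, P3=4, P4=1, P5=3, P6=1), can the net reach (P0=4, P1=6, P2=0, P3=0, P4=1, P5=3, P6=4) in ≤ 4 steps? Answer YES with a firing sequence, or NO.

NO — not reachable within 4 firings

depth 0: 1 marking
depth 1: 2 markings reached so far
depth 2: 3 markings reached so far
depth 3: 3 markings reached so far
(frontier empty at depth 3; search complete)
target is not among the 3 markings reachable within 4 steps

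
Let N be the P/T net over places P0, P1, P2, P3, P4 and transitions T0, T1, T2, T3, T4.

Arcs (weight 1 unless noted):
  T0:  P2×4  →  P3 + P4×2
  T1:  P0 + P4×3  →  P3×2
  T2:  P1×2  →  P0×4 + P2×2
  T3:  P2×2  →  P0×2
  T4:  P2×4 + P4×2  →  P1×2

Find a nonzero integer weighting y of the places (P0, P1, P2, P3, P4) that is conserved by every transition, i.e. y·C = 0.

Incidence matrix C (rows=places, cols=transitions):
       T0   T1   T2   T3   T4
   P0   0   -1    4    2    0
   P1   0    0   -2    0    2
   P2  -4    0    2   -2   -4
   P3   1    2    0    0    0
   P4   2   -3    0    0   -2

Candidate y = [1, 3, 1, 2, 1]; check y·C column-wise:
  col T0: 1·0 + 3·0 + 1·-4 + 2·1 + 1·2 = 0
  col T1: 1·-1 + 3·0 + 1·0 + 2·2 + 1·-3 = 0
  col T2: 1·4 + 3·-2 + 1·2 + 2·0 + 1·0 = 0
  col T3: 1·2 + 3·0 + 1·-2 + 2·0 + 1·0 = 0
  col T4: 1·0 + 3·2 + 1·-4 + 2·0 + 1·-2 = 0

y = (P0:1, P1:3, P2:1, P3:2, P4:1)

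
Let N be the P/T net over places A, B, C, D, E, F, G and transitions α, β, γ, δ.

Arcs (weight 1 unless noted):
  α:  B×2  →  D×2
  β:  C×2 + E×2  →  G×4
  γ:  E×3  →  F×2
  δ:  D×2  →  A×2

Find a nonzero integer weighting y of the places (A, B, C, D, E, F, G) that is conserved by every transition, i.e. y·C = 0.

y = (A:1, B:1, C:0, D:1, E:0, F:0, G:0)

Incidence matrix C (rows=places, cols=transitions):
        α    β    γ    δ
    A   0    0    0    2
    B  -2    0    0    0
    C   0   -2    0    0
    D   2    0    0   -2
    E   0   -2   -3    0
    F   0    0    2    0
    G   0    4    0    0

Candidate y = [1, 1, 0, 1, 0, 0, 0]; check y·C column-wise:
  col α: 1·0 + 1·-2 + 1·2 = 0
  col β: 1·0 + 1·0 + 0·-2 + 1·0 + 0·-2 + 0·4 = 0
  col γ: 1·0 + 1·0 + 1·0 + 0·-3 + 0·2 = 0
  col δ: 1·2 + 1·0 + 1·-2 = 0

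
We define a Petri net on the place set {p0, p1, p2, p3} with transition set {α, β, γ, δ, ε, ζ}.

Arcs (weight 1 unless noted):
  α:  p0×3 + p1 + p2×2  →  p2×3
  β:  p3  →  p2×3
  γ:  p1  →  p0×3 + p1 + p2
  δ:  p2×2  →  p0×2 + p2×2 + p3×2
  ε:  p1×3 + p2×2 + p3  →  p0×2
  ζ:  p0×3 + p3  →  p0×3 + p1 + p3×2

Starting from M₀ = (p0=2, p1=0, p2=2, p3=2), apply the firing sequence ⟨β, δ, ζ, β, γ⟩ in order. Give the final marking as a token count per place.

(p0=7, p1=1, p2=9, p3=3)

step 1: fire β:  (p0=2, p1=0, p2=2, p3=2) → (p0=2, p1=0, p2=5, p3=1)
step 2: fire δ:  (p0=2, p1=0, p2=5, p3=1) → (p0=4, p1=0, p2=5, p3=3)
step 3: fire ζ:  (p0=4, p1=0, p2=5, p3=3) → (p0=4, p1=1, p2=5, p3=4)
step 4: fire β:  (p0=4, p1=1, p2=5, p3=4) → (p0=4, p1=1, p2=8, p3=3)
step 5: fire γ:  (p0=4, p1=1, p2=8, p3=3) → (p0=7, p1=1, p2=9, p3=3)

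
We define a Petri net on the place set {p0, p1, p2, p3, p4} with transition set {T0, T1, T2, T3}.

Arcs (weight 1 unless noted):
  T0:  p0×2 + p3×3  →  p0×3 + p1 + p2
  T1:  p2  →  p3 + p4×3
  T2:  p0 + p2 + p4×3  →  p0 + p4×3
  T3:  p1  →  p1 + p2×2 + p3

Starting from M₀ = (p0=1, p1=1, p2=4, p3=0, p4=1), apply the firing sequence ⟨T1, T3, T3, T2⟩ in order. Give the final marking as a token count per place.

step 1: fire T1:  (p0=1, p1=1, p2=4, p3=0, p4=1) → (p0=1, p1=1, p2=3, p3=1, p4=4)
step 2: fire T3:  (p0=1, p1=1, p2=3, p3=1, p4=4) → (p0=1, p1=1, p2=5, p3=2, p4=4)
step 3: fire T3:  (p0=1, p1=1, p2=5, p3=2, p4=4) → (p0=1, p1=1, p2=7, p3=3, p4=4)
step 4: fire T2:  (p0=1, p1=1, p2=7, p3=3, p4=4) → (p0=1, p1=1, p2=6, p3=3, p4=4)

(p0=1, p1=1, p2=6, p3=3, p4=4)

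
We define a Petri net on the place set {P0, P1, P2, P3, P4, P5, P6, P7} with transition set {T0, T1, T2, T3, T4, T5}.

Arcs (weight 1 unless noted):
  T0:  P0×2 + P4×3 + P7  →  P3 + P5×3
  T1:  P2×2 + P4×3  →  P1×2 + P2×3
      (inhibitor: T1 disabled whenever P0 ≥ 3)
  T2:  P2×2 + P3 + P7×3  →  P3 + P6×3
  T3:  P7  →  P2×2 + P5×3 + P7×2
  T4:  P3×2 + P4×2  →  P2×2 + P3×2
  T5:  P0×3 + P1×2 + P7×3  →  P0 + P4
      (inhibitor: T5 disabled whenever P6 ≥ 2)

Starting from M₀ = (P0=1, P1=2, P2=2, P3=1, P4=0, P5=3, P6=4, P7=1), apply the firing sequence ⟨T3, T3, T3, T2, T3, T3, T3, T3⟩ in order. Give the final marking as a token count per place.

step 1: fire T3:  (P0=1, P1=2, P2=2, P3=1, P4=0, P5=3, P6=4, P7=1) → (P0=1, P1=2, P2=4, P3=1, P4=0, P5=6, P6=4, P7=2)
step 2: fire T3:  (P0=1, P1=2, P2=4, P3=1, P4=0, P5=6, P6=4, P7=2) → (P0=1, P1=2, P2=6, P3=1, P4=0, P5=9, P6=4, P7=3)
step 3: fire T3:  (P0=1, P1=2, P2=6, P3=1, P4=0, P5=9, P6=4, P7=3) → (P0=1, P1=2, P2=8, P3=1, P4=0, P5=12, P6=4, P7=4)
step 4: fire T2:  (P0=1, P1=2, P2=8, P3=1, P4=0, P5=12, P6=4, P7=4) → (P0=1, P1=2, P2=6, P3=1, P4=0, P5=12, P6=7, P7=1)
step 5: fire T3:  (P0=1, P1=2, P2=6, P3=1, P4=0, P5=12, P6=7, P7=1) → (P0=1, P1=2, P2=8, P3=1, P4=0, P5=15, P6=7, P7=2)
step 6: fire T3:  (P0=1, P1=2, P2=8, P3=1, P4=0, P5=15, P6=7, P7=2) → (P0=1, P1=2, P2=10, P3=1, P4=0, P5=18, P6=7, P7=3)
step 7: fire T3:  (P0=1, P1=2, P2=10, P3=1, P4=0, P5=18, P6=7, P7=3) → (P0=1, P1=2, P2=12, P3=1, P4=0, P5=21, P6=7, P7=4)
step 8: fire T3:  (P0=1, P1=2, P2=12, P3=1, P4=0, P5=21, P6=7, P7=4) → (P0=1, P1=2, P2=14, P3=1, P4=0, P5=24, P6=7, P7=5)

(P0=1, P1=2, P2=14, P3=1, P4=0, P5=24, P6=7, P7=5)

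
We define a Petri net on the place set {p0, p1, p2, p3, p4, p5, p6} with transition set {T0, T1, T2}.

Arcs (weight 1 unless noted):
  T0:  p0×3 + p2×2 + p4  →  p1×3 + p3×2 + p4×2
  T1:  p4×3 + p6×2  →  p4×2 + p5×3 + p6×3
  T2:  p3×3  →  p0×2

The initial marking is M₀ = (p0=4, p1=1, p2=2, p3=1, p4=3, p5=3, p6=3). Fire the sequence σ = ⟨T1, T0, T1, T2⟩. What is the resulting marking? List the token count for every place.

(p0=3, p1=4, p2=0, p3=0, p4=2, p5=9, p6=5)

step 1: fire T1:  (p0=4, p1=1, p2=2, p3=1, p4=3, p5=3, p6=3) → (p0=4, p1=1, p2=2, p3=1, p4=2, p5=6, p6=4)
step 2: fire T0:  (p0=4, p1=1, p2=2, p3=1, p4=2, p5=6, p6=4) → (p0=1, p1=4, p2=0, p3=3, p4=3, p5=6, p6=4)
step 3: fire T1:  (p0=1, p1=4, p2=0, p3=3, p4=3, p5=6, p6=4) → (p0=1, p1=4, p2=0, p3=3, p4=2, p5=9, p6=5)
step 4: fire T2:  (p0=1, p1=4, p2=0, p3=3, p4=2, p5=9, p6=5) → (p0=3, p1=4, p2=0, p3=0, p4=2, p5=9, p6=5)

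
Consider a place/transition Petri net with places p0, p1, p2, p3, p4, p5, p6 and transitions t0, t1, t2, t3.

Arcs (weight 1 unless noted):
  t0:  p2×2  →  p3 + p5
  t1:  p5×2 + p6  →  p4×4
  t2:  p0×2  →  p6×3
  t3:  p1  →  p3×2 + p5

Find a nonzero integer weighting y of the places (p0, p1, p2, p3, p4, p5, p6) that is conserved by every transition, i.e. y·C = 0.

y = (p0:0, p1:4, p2:1, p3:2, p4:0, p5:0, p6:0)

Incidence matrix C (rows=places, cols=transitions):
       t0   t1   t2   t3
   p0   0    0   -2    0
   p1   0    0    0   -1
   p2  -2    0    0    0
   p3   1    0    0    2
   p4   0    4    0    0
   p5   1   -2    0    1
   p6   0   -1    3    0

Candidate y = [0, 4, 1, 2, 0, 0, 0]; check y·C column-wise:
  col t0: 4·0 + 1·-2 + 2·1 + 0·1 = 0
  col t1: 4·0 + 1·0 + 2·0 + 0·4 + 0·-2 + 0·-1 = 0
  col t2: 0·-2 + 4·0 + 1·0 + 2·0 + 0·3 = 0
  col t3: 4·-1 + 1·0 + 2·2 + 0·1 = 0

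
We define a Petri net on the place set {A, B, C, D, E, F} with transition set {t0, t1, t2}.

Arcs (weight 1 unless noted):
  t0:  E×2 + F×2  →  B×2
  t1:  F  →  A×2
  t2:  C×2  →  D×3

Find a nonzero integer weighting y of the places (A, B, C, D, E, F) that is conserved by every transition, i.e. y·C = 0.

Incidence matrix C (rows=places, cols=transitions):
       t0   t1   t2
    A   0    2    0
    B   2    0    0
    C   0    0   -2
    D   0    0    3
    E  -2    0    0
    F  -2   -1    0

Candidate y = [0, 0, 3, 2, 0, 0]; check y·C column-wise:
  col t0: 0·2 + 3·0 + 2·0 + 0·-2 + 0·-2 = 0
  col t1: 0·2 + 3·0 + 2·0 + 0·-1 = 0
  col t2: 3·-2 + 2·3 = 0

y = (A:0, B:0, C:3, D:2, E:0, F:0)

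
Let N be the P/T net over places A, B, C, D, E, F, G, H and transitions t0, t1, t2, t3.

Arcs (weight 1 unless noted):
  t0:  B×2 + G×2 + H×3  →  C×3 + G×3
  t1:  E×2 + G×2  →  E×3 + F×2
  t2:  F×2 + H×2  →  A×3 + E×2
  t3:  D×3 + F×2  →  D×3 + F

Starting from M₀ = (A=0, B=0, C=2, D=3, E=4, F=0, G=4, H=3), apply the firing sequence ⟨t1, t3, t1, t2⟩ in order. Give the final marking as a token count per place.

step 1: fire t1:  (A=0, B=0, C=2, D=3, E=4, F=0, G=4, H=3) → (A=0, B=0, C=2, D=3, E=5, F=2, G=2, H=3)
step 2: fire t3:  (A=0, B=0, C=2, D=3, E=5, F=2, G=2, H=3) → (A=0, B=0, C=2, D=3, E=5, F=1, G=2, H=3)
step 3: fire t1:  (A=0, B=0, C=2, D=3, E=5, F=1, G=2, H=3) → (A=0, B=0, C=2, D=3, E=6, F=3, G=0, H=3)
step 4: fire t2:  (A=0, B=0, C=2, D=3, E=6, F=3, G=0, H=3) → (A=3, B=0, C=2, D=3, E=8, F=1, G=0, H=1)

(A=3, B=0, C=2, D=3, E=8, F=1, G=0, H=1)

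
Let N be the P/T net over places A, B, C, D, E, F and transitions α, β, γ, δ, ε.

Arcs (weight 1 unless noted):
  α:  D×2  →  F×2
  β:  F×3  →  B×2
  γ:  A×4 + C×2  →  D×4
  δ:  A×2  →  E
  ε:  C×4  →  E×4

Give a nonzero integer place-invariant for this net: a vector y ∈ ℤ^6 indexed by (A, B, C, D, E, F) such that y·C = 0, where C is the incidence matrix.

Incidence matrix C (rows=places, cols=transitions):
        α    β    γ    δ    ε
    A   0    0   -4   -2    0
    B   0    2    0    0    0
    C   0    0   -2    0   -4
    D  -2    0    4    0    0
    E   0    0    0    1    4
    F   2   -3    0    0    0

Candidate y = [1, 3, 2, 2, 2, 2]; check y·C column-wise:
  col α: 1·0 + 3·0 + 2·0 + 2·-2 + 2·0 + 2·2 = 0
  col β: 1·0 + 3·2 + 2·0 + 2·0 + 2·0 + 2·-3 = 0
  col γ: 1·-4 + 3·0 + 2·-2 + 2·4 + 2·0 + 2·0 = 0
  col δ: 1·-2 + 3·0 + 2·0 + 2·0 + 2·1 + 2·0 = 0
  col ε: 1·0 + 3·0 + 2·-4 + 2·0 + 2·4 + 2·0 = 0

y = (A:1, B:3, C:2, D:2, E:2, F:2)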